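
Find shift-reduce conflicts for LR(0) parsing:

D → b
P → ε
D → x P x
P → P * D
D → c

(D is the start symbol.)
A shift-reduce conflict occurs when an LR(0) state has both:
  - a complete (reduce) item [A → α .] (dot at the end), and
  - a shift item [B → β . c γ] (dot before a terminal).

Augment with D' → D and build the canonical LR(0) collection (I0 = CLOSURE({[D' → . D]}), then GOTO on every symbol after a dot until no new states appear). It has 9 states:
  I0: { [D → . b], [D → . c], [D → . x P x], [D' → . D] }  — shift
  I1: { [D' → D .] }  — accept
  I2: { [D → b .] }  — reduce
  I3: { [D → c .] }  — reduce
  I4: { [D → x . P x], [P → . P * D], [P → .] }  — reduce
  I5: { [D → x P . x], [P → P . * D] }  — shift
  I6: { [D → . b], [D → . c], [D → . x P x], [P → P * . D] }  — shift
  I7: { [D → x P x .] }  — reduce
  I8: { [P → P * D .] }  — reduce

No state contains both a complete item and a shift item.

Answer: No shift-reduce conflicts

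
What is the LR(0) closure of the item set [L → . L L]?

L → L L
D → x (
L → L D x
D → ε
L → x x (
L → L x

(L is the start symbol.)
{ [L → . L D x], [L → . L L], [L → . L x], [L → . x x (] }

To compute CLOSURE, for each item [A → α.Bβ] where B is a non-terminal, add [B → .γ] for all productions B → γ; repeat for the newly added items until nothing changes.

Start with: [L → . L L]
  [L → . L L] has the dot before L: add [L → . L D x], [L → . x x (], [L → . L x]
No further items can be added.

CLOSURE = { [L → . L D x], [L → . L L], [L → . L x], [L → . x x (] }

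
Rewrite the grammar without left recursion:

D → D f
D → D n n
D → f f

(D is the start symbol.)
D → f f D'
D' → f D'
D' → n n D'
D' → ε

D is directly left-recursive. The standard transformation for
  A → A α₁ | ... | A α_m | β₁ | ... | β_n
is
  A  → β₁ A' | ... | β_n A'
  A' → α₁ A' | ... | α_m A' | ε

D → f f becomes D → f f D'
D → D f becomes D' → f D'
D → D n n becomes D' → n n D'
Add D' → ε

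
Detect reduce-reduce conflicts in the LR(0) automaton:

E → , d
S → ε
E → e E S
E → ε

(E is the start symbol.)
A reduce-reduce conflict occurs when an LR(0) state has two complete items [A → α .] and [B → β .] — both call for a reduction, and with no lookahead the parser cannot choose between them.

Augment with E' → E and build the canonical LR(0) collection (I0 = CLOSURE({[E' → . E]}), then GOTO on every symbol after a dot until no new states appear). It has 7 states:
  I0: { [E → . , d], [E → . e E S], [E → .], [E' → . E] }  — shift, reduce
  I1: { [E → , . d] }  — shift
  I2: { [E' → E .] }  — accept
  I3: { [E → . , d], [E → . e E S], [E → .], [E → e . E S] }  — shift, reduce
  I4: { [E → e E . S], [S → .] }  — reduce
  I5: { [E → e E S .] }  — reduce
  I6: { [E → , d .] }  — reduce

No state contains more than one complete item.

Answer: No reduce-reduce conflicts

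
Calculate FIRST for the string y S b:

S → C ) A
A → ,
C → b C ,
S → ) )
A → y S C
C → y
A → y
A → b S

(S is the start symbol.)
To compute FIRST(y S b), process the symbols left to right:
Symbol y is a terminal. Add 'y' and stop.
FIRST(y S b) = { 'y' }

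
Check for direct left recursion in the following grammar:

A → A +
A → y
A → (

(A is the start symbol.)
Yes, A is left-recursive

Direct left recursion occurs when N → N α for some non-terminal N (the right-hand side begins with the left-hand side itself).

A → A +: LEFT RECURSIVE (starts with A)
A → y: starts with y
A → (: starts with '('

The grammar has direct left recursion on: A.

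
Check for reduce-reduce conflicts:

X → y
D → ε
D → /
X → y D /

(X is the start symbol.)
A reduce-reduce conflict occurs when an LR(0) state has two complete items [A → α .] and [B → β .] — both call for a reduction, and with no lookahead the parser cannot choose between them.

Augment with X' → X and build the canonical LR(0) collection (I0 = CLOSURE({[X' → . X]}), then GOTO on every symbol after a dot until no new states appear). It has 6 states:
  I0: { [X → . y D /], [X → . y], [X' → . X] }  — shift
  I1: { [X' → X .] }  — accept
  I2: { [D → . /], [D → .], [X → y . D /], [X → y .] }  — shift, 2 reduces
  I3: { [D → / .] }  — reduce
  I4: { [X → y D . /] }  — shift
  I5: { [X → y D / .] }  — reduce

I2 contains complete items [D → .], [X → y .] — reduce-reduce conflict.

Answer: Yes — I2: [D → .] vs [X → y .]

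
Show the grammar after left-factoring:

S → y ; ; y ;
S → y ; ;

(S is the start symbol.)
Left-factoring transforms A → αβ₁ | αβ₂ into A → αA' and A' → β₁ | β₂
(α is the longest common prefix among the alternatives). Repeat until
no nonterminal has two alternatives with a common prefix.

Round 1: S has alternatives sharing prefix 'y ; ;'. Introduce S': S → y ; ; S'
  Add: S' → y ;
  Add: S' → ε

No remaining common prefixes — done.

Resulting grammar:
S → y ; ; S'
S' → y ;
S' → ε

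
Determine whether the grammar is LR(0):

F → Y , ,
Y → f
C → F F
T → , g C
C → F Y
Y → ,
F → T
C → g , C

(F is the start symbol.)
No. Shift-reduce conflict between [Y → , .] and [T → , . g C]

Augment with F' → F and build the canonical LR(0) collection (I0 = CLOSURE({[F' → . F]}), then GOTO on every symbol after a dot until no new states appear). It has 16 states:
  I0: { [F → . T], [F → . Y , ,], [F' → . F], [T → . , g C], [Y → . ,], [Y → . f] }  — shift
  I1: { [T → , . g C], [Y → , .] }  — shift, reduce
  I2: { [F' → F .] }  — accept
  I3: { [F → T .] }  — reduce
  I4: { [F → Y . , ,] }  — shift
  I5: { [Y → f .] }  — reduce
  I6: { [F → Y , . ,] }  — shift
  I7: { [F → Y , , .] }  — reduce
  I8: { [C → . F F], [C → . F Y], [C → . g , C], [F → . T], [F → . Y , ,], [T → , g . C], [T → . , g C], [Y → . ,], [Y → . f] }  — shift
  I9: { [T → , g C .] }  — reduce
  I10: { [C → F . F], [C → F . Y], [F → . T], [F → . Y , ,], [T → . , g C], [Y → . ,], [Y → . f] }  — shift
  I11: { [C → g . , C] }  — shift
  I12: { [C → . F F], [C → . F Y], [C → . g , C], [C → g , . C], [F → . T], [F → . Y , ,], [T → . , g C], [Y → . ,], [Y → . f] }  — shift
  I13: { [C → g , C .] }  — reduce
  I14: { [C → F F .] }  — reduce
  I15: { [C → F Y .], [F → Y . , ,] }  — shift, reduce

Conflict in state I1:
  Shift-reduce conflict between [Y → , .] and [T → , . g C]
So the grammar is NOT LR(0).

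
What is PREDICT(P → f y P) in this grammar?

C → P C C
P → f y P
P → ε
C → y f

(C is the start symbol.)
{ 'f' }

PREDICT(P → f y P) = (FIRST(RHS) \ {ε}) ∪ (FOLLOW(P) if ε ∈ FIRST(RHS), i.e. RHS ⇒* ε)
FIRST(f y P) = { 'f' }
ε ∉ FIRST(f y P), so FOLLOW(P) is not added.
PREDICT(P → f y P) = { 'f' }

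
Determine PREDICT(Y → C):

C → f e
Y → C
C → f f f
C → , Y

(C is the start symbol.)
PREDICT(Y → C) = (FIRST(RHS) \ {ε}) ∪ (FOLLOW(Y) if ε ∈ FIRST(RHS), i.e. RHS ⇒* ε)
FIRST(C) = { ',', 'f' }
FIRST(C) = { ',', 'f' }
ε ∉ FIRST(C), so FOLLOW(Y) is not added.
PREDICT(Y → C) = { ',', 'f' }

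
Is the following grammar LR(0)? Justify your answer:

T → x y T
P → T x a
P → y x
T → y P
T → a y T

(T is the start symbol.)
Augment with T' → T and build the canonical LR(0) collection (I0 = CLOSURE({[T' → . T]}), then GOTO on every symbol after a dot until no new states appear). It has 15 states:
  I0: { [T → . a y T], [T → . x y T], [T → . y P], [T' → . T] }  — shift
  I1: { [T' → T .] }  — accept
  I2: { [T → a . y T] }  — shift
  I3: { [T → x . y T] }  — shift
  I4: { [P → . T x a], [P → . y x], [T → . a y T], [T → . x y T], [T → . y P], [T → y . P] }  — shift
  I5: { [T → y P .] }  — reduce
  I6: { [P → T . x a] }  — shift
  I7: { [P → . T x a], [P → . y x], [P → y . x], [T → . a y T], [T → . x y T], [T → . y P], [T → y . P] }  — shift
  I8: { [P → y x .], [T → x . y T] }  — shift, reduce
  I9: { [T → . a y T], [T → . x y T], [T → . y P], [T → x y . T] }  — shift
  I10: { [T → x y T .] }  — reduce
  I11: { [P → T x . a] }  — shift
  I12: { [P → T x a .] }  — reduce
  I13: { [T → . a y T], [T → . x y T], [T → . y P], [T → a y . T] }  — shift
  I14: { [T → a y T .] }  — reduce

Conflict in state I8:
  Shift-reduce conflict between [P → y x .] and [T → x . y T]
So the grammar is NOT LR(0).

Answer: No. Shift-reduce conflict between [P → y x .] and [T → x . y T]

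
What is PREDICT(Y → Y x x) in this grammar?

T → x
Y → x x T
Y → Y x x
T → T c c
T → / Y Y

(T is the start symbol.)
PREDICT(Y → Y x x) = (FIRST(RHS) \ {ε}) ∪ (FOLLOW(Y) if ε ∈ FIRST(RHS), i.e. RHS ⇒* ε)
FIRST(Y) = { 'x' }
FIRST(Y x x) = { 'x' }
ε ∉ FIRST(Y x x), so FOLLOW(Y) is not added.
PREDICT(Y → Y x x) = { 'x' }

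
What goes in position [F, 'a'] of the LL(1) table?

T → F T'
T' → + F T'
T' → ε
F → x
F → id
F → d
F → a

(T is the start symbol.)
F → a

To find M[F, 'a'], we find productions for F where 'a' is in the predict set (PREDICT(N → α) = (FIRST(α) \ {ε}) ∪ (FOLLOW(N) if α ⇒* ε)).

F → x: PREDICT = { 'x' }
F → id: PREDICT = { 'id' }
F → d: PREDICT = { 'd' }
F → a: PREDICT = { 'a' }
  'a' is in predict set, so this production goes in M[F, 'a']

M[F, 'a'] = F → a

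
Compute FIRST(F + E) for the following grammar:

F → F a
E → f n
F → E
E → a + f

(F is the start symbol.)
FIRST sets of the non-terminals involved (from the grammar, by fixed-point iteration):
  FIRST(F) = { 'a', 'f' }

To compute FIRST(F + E), process the symbols left to right:
Symbol F is a non-terminal. Add FIRST(F) \ {ε} = { 'a', 'f' }
F is not nullable (ε ∉ FIRST(F)), so stop here.
FIRST(F + E) = { 'a', 'f' }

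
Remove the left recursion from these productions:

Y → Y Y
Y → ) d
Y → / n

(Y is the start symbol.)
Y is directly left-recursive. The standard transformation for
  A → A α₁ | ... | A α_m | β₁ | ... | β_n
is
  A  → β₁ A' | ... | β_n A'
  A' → α₁ A' | ... | α_m A' | ε

Y → ) d becomes Y → ) d Y'
Y → / n becomes Y → / n Y'
Y → Y Y becomes Y' → Y Y'
Add Y' → ε

Resulting grammar:
Y → ) d Y'
Y → / n Y'
Y' → Y Y'
Y' → ε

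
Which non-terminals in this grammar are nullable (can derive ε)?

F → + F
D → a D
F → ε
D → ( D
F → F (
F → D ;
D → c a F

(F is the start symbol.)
ε-productions: F → ε
So F is immediately nullable.
No further non-terminal can be added: every production for the remaining non-terminals contains a terminal or a non-nullable non-terminal.
Nullable = { 'F' }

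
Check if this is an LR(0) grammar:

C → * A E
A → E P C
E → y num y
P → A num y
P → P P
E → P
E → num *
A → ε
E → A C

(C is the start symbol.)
No. Shift-reduce conflict between [A → .] and [E → . num *]

Augment with C' → C and build the canonical LR(0) collection (I0 = CLOSURE({[C' → . C]}), then GOTO on every symbol after a dot until no new states appear). It has 20 states:
  I0: { [C → . * A E], [C' → . C] }  — shift
  I1: { [A → . E P C], [A → .], [C → * . A E], [E → . A C], [E → . P], [E → . num *], [E → . y num y], [P → . A num y], [P → . P P] }  — shift, reduce
  I2: { [C' → C .] }  — accept
  I3: { [A → . E P C], [A → .], [C → * A . E], [C → . * A E], [E → . A C], [E → . P], [E → . num *], [E → . y num y], [E → A . C], [P → . A num y], [P → . P P], [P → A . num y] }  — shift, reduce
  I4: { [A → . E P C], [A → .], [A → E . P C], [E → . A C], [E → . P], [E → . num *], [E → . y num y], [P → . A num y], [P → . P P] }  — shift, reduce
  I5: { [A → . E P C], [A → .], [E → . A C], [E → . P], [E → . num *], [E → . y num y], [E → P .], [P → . A num y], [P → . P P], [P → P . P] }  — shift, 2 reduces
  I6: { [E → num . *] }  — shift
  I7: { [E → y . num y] }  — shift
  I8: { [E → y num . y] }  — shift
  I9: { [E → y num y .] }  — reduce
  I10: { [E → num * .] }  — reduce
  I11: { [C → . * A E], [E → A . C], [P → A . num y] }  — shift
  I12: { [A → . E P C], [A → .], [E → . A C], [E → . P], [E → . num *], [E → . y num y], [E → P .], [P → . A num y], [P → . P P], [P → P . P], [P → P P .] }  — shift, 3 reduces
  I13: { [E → A C .] }  — reduce
  I14: { [P → A num . y] }  — shift
  I15: { [P → A num y .] }  — reduce
  I16: { [A → . E P C], [A → .], [A → E P . C], [C → . * A E], [E → . A C], [E → . P], [E → . num *], [E → . y num y], [E → P .], [P → . A num y], [P → . P P], [P → P . P] }  — shift, 2 reduces
  I17: { [A → E P C .] }  — reduce
  I18: { [A → . E P C], [A → .], [A → E . P C], [C → * A E .], [E → . A C], [E → . P], [E → . num *], [E → . y num y], [P → . A num y], [P → . P P] }  — shift, 2 reduces
  I19: { [E → num . *], [P → A num . y] }  — shift

Conflict in state I1:
  Shift-reduce conflict between [A → .] and [E → . num *]
So the grammar is NOT LR(0).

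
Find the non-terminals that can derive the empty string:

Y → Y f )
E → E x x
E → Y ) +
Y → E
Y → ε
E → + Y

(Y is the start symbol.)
{ 'Y' }

ε-productions: Y → ε
So Y is immediately nullable.
No further non-terminal can be added: every production for the remaining non-terminals contains a terminal or a non-nullable non-terminal.
Nullable = { 'Y' }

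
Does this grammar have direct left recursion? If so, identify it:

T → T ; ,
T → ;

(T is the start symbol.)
Direct left recursion occurs when N → N α for some non-terminal N (the right-hand side begins with the left-hand side itself).

T → T ; ,: LEFT RECURSIVE (starts with T)
T → ;: starts with ';'

The grammar has direct left recursion on: T.

Answer: Yes, T is left-recursive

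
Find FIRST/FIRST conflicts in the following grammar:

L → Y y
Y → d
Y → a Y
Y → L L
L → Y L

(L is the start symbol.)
Yes. L → Y y / L → Y L on { 'a', 'd' }; Y → d / Y → L L on { 'd' }; Y → a Y / Y → L L on { 'a' }

FIRST sets of the non-terminals at (or reachable through a nullable prefix from) the front of some alternative:
  FIRST(Y) = { 'a', 'd' }
  FIRST(L) = { 'a', 'd' }

Productions for L:
  L → Y y: FIRST = { 'a', 'd' }
  L → Y L: FIRST = { 'a', 'd' }
Productions for Y:
  Y → d: FIRST = { 'd' }
  Y → a Y: FIRST = { 'a' }
  Y → L L: FIRST = { 'a', 'd' }

Conflict for L: L → Y y and L → Y L
  Overlap: { 'a', 'd' }
Conflict for Y: Y → d and Y → L L
  Overlap: { 'd' }
Conflict for Y: Y → a Y and Y → L L
  Overlap: { 'a' }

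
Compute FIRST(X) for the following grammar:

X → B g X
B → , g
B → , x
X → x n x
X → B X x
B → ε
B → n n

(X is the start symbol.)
{ ',', 'g', 'n', 'x' }

FIRST sets of the other non-terminals involved (by the same procedure, iterated to a fixed point):
  FIRST(B) = { ',', 'n', ε }

From X → B g X:
  - B is a non-terminal: add FIRST(B) \ {ε} = { ',', 'n' }
    B is nullable, so continue to the next symbol
  - g is a terminal: add 'g' and stop
From X → x n x:
  - x is a terminal: add 'x' and stop
From X → B X x:
  - B is a non-terminal: add FIRST(B) \ {ε} = { ',', 'n' }
    B is nullable, so continue to the next symbol
  - X is the symbol being defined: contributes nothing new
    X is not nullable, so stop

Collecting: FIRST(X) = { ',', 'g', 'n', 'x' }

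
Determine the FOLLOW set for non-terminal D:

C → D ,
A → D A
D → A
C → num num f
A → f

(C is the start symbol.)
{ ',', 'f' }

To compute FOLLOW(D), find every occurrence of D on a right-hand side N → α D β: add FIRST(β) \ {ε}, and if β is empty or nullable also add FOLLOW(N). Iterate to a fixed point.

In C → D ,: D is followed by ',', add FIRST(',') \ {ε} = { ',' }
In A → D A: D is followed by A, add FIRST(A) \ {ε} = { 'f' }

Taking the union: FOLLOW(D) = { ',', 'f' }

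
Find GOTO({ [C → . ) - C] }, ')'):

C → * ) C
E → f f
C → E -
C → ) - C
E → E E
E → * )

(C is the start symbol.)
GOTO(I, ')') = CLOSURE({ [A → αX.β] : [A → α.Xβ] ∈ I, X = ')' })

Items with dot before ')', with the dot advanced:
  [C → . ) - C] → [C → ) . - C]
Closure adds nothing (no advanced item has the dot before a non-terminal).

GOTO = { [C → ) . - C] }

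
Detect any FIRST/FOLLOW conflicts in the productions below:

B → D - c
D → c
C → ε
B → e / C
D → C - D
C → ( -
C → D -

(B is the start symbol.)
A FIRST/FOLLOW conflict occurs when a non-terminal N has a nullable alternative N → β (β ⇒* ε) and another alternative N → α with FIRST(α) ∩ FOLLOW(N) ≠ ∅: on such a lookahead the parser cannot decide between expanding α and letting N vanish via β.

Nullable non-terminals: C.
FIRST sets used below: FIRST(D) = { '(', '-', 'c' }

C: nullable alternative(s) C → ε; FOLLOW(C) = { $, '-' }
  C → ε: FIRST \ {ε} = { } — this is the only nullable alternative, skip
  C → ( -: FIRST \ {ε} = { '(' } — disjoint from FOLLOW(C)
  C → D -: FIRST \ {ε} = { '(', '-', 'c' } — overlaps FOLLOW(C) on { '-' }: CONFLICT

B, D have no nullable alternative, so no FIRST/FOLLOW check is needed there.

So the grammar has 1 FIRST/FOLLOW conflict (marked CONFLICT above).

Answer: Yes. C → D '-' with FOLLOW(C) on { '-' }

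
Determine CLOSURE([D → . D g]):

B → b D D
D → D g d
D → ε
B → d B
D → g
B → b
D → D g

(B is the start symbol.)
Start with: [D → . D g]
  [D → . D g] has the dot before D: add [D → . D g d], [D → .], [D → . g]
No further items can be added.

CLOSURE = { [D → . D g d], [D → . D g], [D → . g], [D → .] }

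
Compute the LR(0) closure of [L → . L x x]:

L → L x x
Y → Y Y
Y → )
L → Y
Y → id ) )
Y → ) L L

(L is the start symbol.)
{ [L → . L x x], [L → . Y], [Y → . ) L L], [Y → . )], [Y → . Y Y], [Y → . id ) )] }

Start with: [L → . L x x]
  [L → . L x x] has the dot before L: add [L → . Y]
  [L → . Y] has the dot before Y: add [Y → . Y Y], [Y → . )], [Y → . id ) )], [Y → . ) L L]
No further items can be added.

CLOSURE = { [L → . L x x], [L → . Y], [Y → . ) L L], [Y → . )], [Y → . Y Y], [Y → . id ) )] }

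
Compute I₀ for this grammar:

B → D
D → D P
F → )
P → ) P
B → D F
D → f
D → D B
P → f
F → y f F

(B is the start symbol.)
{ [B → . D F], [B → . D], [B' → . B], [D → . D B], [D → . D P], [D → . f] }

First, augment the grammar with B' → B
I₀ = CLOSURE({ [B' → . B] }):
  [B' → . B] has the dot before B: add [B → . D], [B → . D F]
  [B → . D] has the dot before D: add [D → . D P], [D → . f], [D → . D B]
No further items can be added.

I₀ = { [B → . D F], [B → . D], [B' → . B], [D → . D B], [D → . D P], [D → . f] }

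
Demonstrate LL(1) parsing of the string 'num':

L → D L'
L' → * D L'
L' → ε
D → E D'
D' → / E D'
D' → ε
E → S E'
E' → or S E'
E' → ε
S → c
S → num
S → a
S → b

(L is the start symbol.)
LL(1) parsing maintains a stack (initially the start symbol over $) and the input. At each step: if the stack top is a terminal, match it against the current input token; if it is a non-terminal N, replace it with the RHS of M[N, lookahead] (the unique production whose predict set contains the lookahead).

Stack is shown with the top on the left.

Stack           Input  Action
-----------------------------
L $             num $  output L → D L'
D L' $          num $  output D → E D'
E D' L' $       num $  output E → S E'
S E' D' L' $    num $  output S → num
num E' D' L' $  num $  match 'num'
E' D' L' $      $      output E' → ε
D' L' $         $      output D' → ε
L' $            $      output L' → ε
$               $      accept

The string is accepted.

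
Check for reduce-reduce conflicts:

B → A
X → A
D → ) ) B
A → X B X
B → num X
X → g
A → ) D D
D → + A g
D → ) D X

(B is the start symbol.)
A reduce-reduce conflict occurs when an LR(0) state has two complete items [A → α .] and [B → β .] — both call for a reduction, and with no lookahead the parser cannot choose between them.

Augment with B' → B and build the canonical LR(0) collection (I0 = CLOSURE({[B' → . B]}), then GOTO on every symbol after a dot until no new states appear). It has 24 states:
  I0: { [A → . ) D D], [A → . X B X], [B → . A], [B → . num X], [B' → . B], [X → . A], [X → . g] }  — shift
  I1: { [A → ) . D D], [D → . ) ) B], [D → . ) D X], [D → . + A g] }  — shift
  I2: { [B → A .], [X → A .] }  — 2 reduces
  I3: { [B' → B .] }  — accept
  I4: { [A → . ) D D], [A → . X B X], [A → X . B X], [B → . A], [B → . num X], [X → . A], [X → . g] }  — shift
  I5: { [X → g .] }  — reduce
  I6: { [A → . ) D D], [A → . X B X], [B → num . X], [X → . A], [X → . g] }  — shift
  I7: { [X → A .] }  — reduce
  I8: { [A → . ) D D], [A → . X B X], [A → X . B X], [B → . A], [B → . num X], [B → num X .], [X → . A], [X → . g] }  — shift, reduce
  I9: { [A → . ) D D], [A → . X B X], [A → X B . X], [X → . A], [X → . g] }  — shift
  I10: { [A → . ) D D], [A → . X B X], [A → X . B X], [A → X B X .], [B → . A], [B → . num X], [X → . A], [X → . g] }  — shift, reduce
  I11: { [D → ) . ) B], [D → ) . D X], [D → . ) ) B], [D → . ) D X], [D → . + A g] }  — shift
  I12: { [A → . ) D D], [A → . X B X], [D → + . A g], [X → . A], [X → . g] }  — shift
  I13: { [A → ) D . D], [D → . ) ) B], [D → . ) D X], [D → . + A g] }  — shift
  I14: { [A → ) D D .] }  — reduce
  I15: { [D → + A . g], [X → A .] }  — shift, reduce
  I16: { [D → + A g .] }  — reduce
  I17: { [A → . ) D D], [A → . X B X], [B → . A], [B → . num X], [D → ) ) . B], [D → ) . ) B], [D → ) . D X], [D → . ) ) B], [D → . ) D X], [D → . + A g], [X → . A], [X → . g] }  — shift
  I18: { [A → . ) D D], [A → . X B X], [D → ) D . X], [X → . A], [X → . g] }  — shift
  I19: { [A → . ) D D], [A → . X B X], [A → X . B X], [B → . A], [B → . num X], [D → ) D X .], [X → . A], [X → . g] }  — shift, reduce
  I20: { [A → ) . D D], [A → . ) D D], [A → . X B X], [B → . A], [B → . num X], [D → ) ) . B], [D → ) . ) B], [D → ) . D X], [D → . ) ) B], [D → . ) D X], [D → . + A g], [X → . A], [X → . g] }  — shift
  I21: { [D → ) ) B .] }  — reduce
  I22: { [A → ) D . D], [A → . ) D D], [A → . X B X], [D → ) D . X], [D → . ) ) B], [D → . ) D X], [D → . + A g], [X → . A], [X → . g] }  — shift
  I23: { [A → ) . D D], [D → ) . ) B], [D → ) . D X], [D → . ) ) B], [D → . ) D X], [D → . + A g] }  — shift

I2 contains complete items [B → A .], [X → A .] — reduce-reduce conflict.

Answer: Yes — I2: [B → A .] vs [X → A .]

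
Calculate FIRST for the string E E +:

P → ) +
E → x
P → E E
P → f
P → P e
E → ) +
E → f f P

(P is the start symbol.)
FIRST sets of the non-terminals involved (from the grammar, by fixed-point iteration):
  FIRST(E) = { ')', 'f', 'x' }

To compute FIRST(E E +), process the symbols left to right:
Symbol E is a non-terminal. Add FIRST(E) \ {ε} = { ')', 'f', 'x' }
E is not nullable (ε ∉ FIRST(E)), so stop here.
FIRST(E E +) = { ')', 'f', 'x' }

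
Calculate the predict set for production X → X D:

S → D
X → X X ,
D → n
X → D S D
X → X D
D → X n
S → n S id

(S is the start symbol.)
PREDICT(X → X D) = (FIRST(RHS) \ {ε}) ∪ (FOLLOW(X) if ε ∈ FIRST(RHS), i.e. RHS ⇒* ε)
FIRST(X) = { 'n' }
FIRST(X D) = { 'n' }
ε ∉ FIRST(X D), so FOLLOW(X) is not added.
PREDICT(X → X D) = { 'n' }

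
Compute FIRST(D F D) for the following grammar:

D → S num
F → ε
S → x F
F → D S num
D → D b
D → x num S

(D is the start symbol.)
{ 'x' }

FIRST sets of the non-terminals involved (from the grammar, by fixed-point iteration):
  FIRST(D) = { 'x' }

To compute FIRST(D F D), process the symbols left to right:
Symbol D is a non-terminal. Add FIRST(D) \ {ε} = { 'x' }
D is not nullable (ε ∉ FIRST(D)), so stop here.
FIRST(D F D) = { 'x' }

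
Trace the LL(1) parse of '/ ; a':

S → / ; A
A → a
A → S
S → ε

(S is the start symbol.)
LL(1) parsing maintains a stack (initially the start symbol over $) and the input. At each step: if the stack top is a terminal, match it against the current input token; if it is a non-terminal N, replace it with the RHS of M[N, lookahead] (the unique production whose predict set contains the lookahead).

Stack is shown with the top on the left.

Stack    Input    Action
------------------------
S $      / ; a $  output S → / ; A
/ ; A $  / ; a $  match '/'
; A $    ; a $    match ';'
A $      a $      output A → a
a $      a $      match 'a'
$        $        accept

The string is accepted.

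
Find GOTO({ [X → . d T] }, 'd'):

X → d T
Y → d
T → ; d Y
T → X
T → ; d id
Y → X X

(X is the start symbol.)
GOTO(I, 'd') = CLOSURE({ [A → αX.β] : [A → α.Xβ] ∈ I, X = 'd' })

Items with dot before 'd', with the dot advanced:
  [X → . d T] → [X → d . T]
Closure of the advanced items:
  [X → d . T] has the dot before T: add [T → . ; d Y], [T → . X], [T → . ; d id]
  [T → . X] has the dot before X: add [X → . d T]

GOTO = { [T → . ; d Y], [T → . ; d id], [T → . X], [X → . d T], [X → d . T] }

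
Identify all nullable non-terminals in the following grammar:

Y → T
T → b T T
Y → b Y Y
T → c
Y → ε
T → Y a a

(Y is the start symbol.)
ε-productions: Y → ε
So Y is immediately nullable.
No further non-terminal can be added: every production for the remaining non-terminals contains a terminal or a non-nullable non-terminal.
Nullable = { 'Y' }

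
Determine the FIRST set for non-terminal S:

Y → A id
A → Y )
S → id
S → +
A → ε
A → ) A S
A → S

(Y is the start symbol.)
{ '+', 'id' }

From S → id:
  - id is a terminal: add 'id' and stop
From S → +:
  - '+' is a terminal: add '+' and stop

Collecting: FIRST(S) = { '+', 'id' }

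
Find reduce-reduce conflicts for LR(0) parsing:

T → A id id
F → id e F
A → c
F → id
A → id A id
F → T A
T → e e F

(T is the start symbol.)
No reduce-reduce conflicts

A reduce-reduce conflict occurs when an LR(0) state has two complete items [A → α .] and [B → β .] — both call for a reduction, and with no lookahead the parser cannot choose between them.

Augment with T' → T and build the canonical LR(0) collection (I0 = CLOSURE({[T' → . T]}), then GOTO on every symbol after a dot until no new states appear). It has 17 states:
  I0: { [A → . c], [A → . id A id], [T → . A id id], [T → . e e F], [T' → . T] }  — shift
  I1: { [T → A . id id] }  — shift
  I2: { [T' → T .] }  — accept
  I3: { [A → c .] }  — reduce
  I4: { [T → e . e F] }  — shift
  I5: { [A → . c], [A → . id A id], [A → id . A id] }  — shift
  I6: { [A → id A . id] }  — shift
  I7: { [A → id A id .] }  — reduce
  I8: { [A → . c], [A → . id A id], [F → . T A], [F → . id e F], [F → . id], [T → . A id id], [T → . e e F], [T → e e . F] }  — shift
  I9: { [T → e e F .] }  — reduce
  I10: { [A → . c], [A → . id A id], [F → T . A] }  — shift
  I11: { [A → . c], [A → . id A id], [A → id . A id], [F → id . e F], [F → id .] }  — shift, reduce
  I12: { [A → . c], [A → . id A id], [F → . T A], [F → . id e F], [F → . id], [F → id e . F], [T → . A id id], [T → . e e F] }  — shift
  I13: { [F → id e F .] }  — reduce
  I14: { [F → T A .] }  — reduce
  I15: { [T → A id . id] }  — shift
  I16: { [T → A id id .] }  — reduce

No state contains more than one complete item.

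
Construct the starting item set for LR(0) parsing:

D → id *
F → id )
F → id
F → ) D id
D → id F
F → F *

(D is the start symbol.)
First, augment the grammar with D' → D
I₀ = CLOSURE({ [D' → . D] }):
  [D' → . D] has the dot before D: add [D → . id *], [D → . id F]
No further items can be added.

I₀ = { [D → . id *], [D → . id F], [D' → . D] }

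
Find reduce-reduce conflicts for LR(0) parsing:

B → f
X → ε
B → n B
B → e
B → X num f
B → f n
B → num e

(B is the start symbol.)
A reduce-reduce conflict occurs when an LR(0) state has two complete items [A → α .] and [B → β .] — both call for a reduction, and with no lookahead the parser cannot choose between them.

Augment with B' → B and build the canonical LR(0) collection (I0 = CLOSURE({[B' → . B]}), then GOTO on every symbol after a dot until no new states appear). It has 12 states:
  I0: { [B → . X num f], [B → . e], [B → . f n], [B → . f], [B → . n B], [B → . num e], [B' → . B], [X → .] }  — shift, reduce
  I1: { [B' → B .] }  — accept
  I2: { [B → X . num f] }  — shift
  I3: { [B → e .] }  — reduce
  I4: { [B → f . n], [B → f .] }  — shift, reduce
  I5: { [B → . X num f], [B → . e], [B → . f n], [B → . f], [B → . n B], [B → . num e], [B → n . B], [X → .] }  — shift, reduce
  I6: { [B → num . e] }  — shift
  I7: { [B → num e .] }  — reduce
  I8: { [B → n B .] }  — reduce
  I9: { [B → f n .] }  — reduce
  I10: { [B → X num . f] }  — shift
  I11: { [B → X num f .] }  — reduce

No state contains more than one complete item.

Answer: No reduce-reduce conflicts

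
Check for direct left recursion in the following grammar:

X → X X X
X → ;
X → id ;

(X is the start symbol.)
X → X X X: LEFT RECURSIVE (starts with X)
X → ;: starts with ';'
X → id ;: starts with id

The grammar has direct left recursion on: X.

Answer: Yes, X is left-recursive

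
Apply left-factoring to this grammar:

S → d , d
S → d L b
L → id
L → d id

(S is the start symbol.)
S → d S'
S' → , d
S' → L b
L → id
L → d id

Left-factoring transforms A → αβ₁ | αβ₂ into A → αA' and A' → β₁ | β₂
(α is the longest common prefix among the alternatives). Repeat until
no nonterminal has two alternatives with a common prefix.

Round 1: S has alternatives sharing prefix 'd'. Introduce S': S → d S'
  Add: S' → , d
  Add: S' → L b

No remaining common prefixes — done.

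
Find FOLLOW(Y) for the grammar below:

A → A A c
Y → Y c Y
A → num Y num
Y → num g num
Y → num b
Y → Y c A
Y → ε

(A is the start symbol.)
In Y → Y c Y: Y is followed by c Y, add FIRST(c Y) \ {ε} = { 'c' }
In Y → Y c Y: Y is at the end; this adds FOLLOW(Y) to itself — nothing new
In A → num Y num: Y is followed by num, add FIRST(num) \ {ε} = { 'num' }
In Y → Y c A: Y is followed by c A, add FIRST(c A) \ {ε} = { 'c' }

Taking the union: FOLLOW(Y) = { 'c', 'num' }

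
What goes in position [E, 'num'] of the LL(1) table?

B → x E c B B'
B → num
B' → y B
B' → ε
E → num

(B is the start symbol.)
E → num

To find M[E, 'num'], we find productions for E where 'num' is in the predict set (PREDICT(N → α) = (FIRST(α) \ {ε}) ∪ (FOLLOW(N) if α ⇒* ε)).

E → num: PREDICT = { 'num' }
  'num' is in predict set, so this production goes in M[E, 'num']

M[E, 'num'] = E → num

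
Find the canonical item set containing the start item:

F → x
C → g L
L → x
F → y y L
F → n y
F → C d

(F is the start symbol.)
First, augment the grammar with F' → F
I₀ = CLOSURE({ [F' → . F] }):
  [F' → . F] has the dot before F: add [F → . x], [F → . y y L], [F → . n y], [F → . C d]
  [F → . C d] has the dot before C: add [C → . g L]
No further items can be added.

I₀ = { [C → . g L], [F → . C d], [F → . n y], [F → . x], [F → . y y L], [F' → . F] }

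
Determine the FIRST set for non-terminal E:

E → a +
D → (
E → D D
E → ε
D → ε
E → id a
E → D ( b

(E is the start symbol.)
To compute FIRST(E), examine every production with E on the left-hand side, reading each right-hand side left to right until a non-nullable symbol is reached.

FIRST sets of the other non-terminals involved (by the same procedure, iterated to a fixed point):
  FIRST(D) = { '(', ε }

From E → a +:
  - a is a terminal: add 'a' and stop
From E → D D:
  - D is a non-terminal: add FIRST(D) \ {ε} = { '(' }
    D is nullable, so continue to the next symbol
  - D is a non-terminal: add FIRST(D) \ {ε} = { '(' }
    D is nullable and nothing follows, so the whole right-hand side can vanish: ε ∈ FIRST(E)
From E → ε:
  - ε-production, so ε ∈ FIRST(E)
From E → id a:
  - id is a terminal: add 'id' and stop
From E → D ( b:
  - D is a non-terminal: add FIRST(D) \ {ε} = { '(' }
    D is nullable, so continue to the next symbol
  - '(' is a terminal: add '(' and stop

Collecting: FIRST(E) = { '(', 'a', 'id', ε }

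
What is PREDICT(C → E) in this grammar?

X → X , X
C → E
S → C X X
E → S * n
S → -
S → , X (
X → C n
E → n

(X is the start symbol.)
{ ',', '-', 'n' }

PREDICT(C → E) = (FIRST(RHS) \ {ε}) ∪ (FOLLOW(C) if ε ∈ FIRST(RHS), i.e. RHS ⇒* ε)
FIRST(E) = { ',', '-', 'n' }
FIRST(E) = { ',', '-', 'n' }
ε ∉ FIRST(E), so FOLLOW(C) is not added.
PREDICT(C → E) = { ',', '-', 'n' }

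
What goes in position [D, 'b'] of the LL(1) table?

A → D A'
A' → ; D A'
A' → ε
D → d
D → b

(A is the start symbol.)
D → b

To find M[D, 'b'], we find productions for D where 'b' is in the predict set (PREDICT(N → α) = (FIRST(α) \ {ε}) ∪ (FOLLOW(N) if α ⇒* ε)).

D → d: PREDICT = { 'd' }
D → b: PREDICT = { 'b' }
  'b' is in predict set, so this production goes in M[D, 'b']

M[D, 'b'] = D → b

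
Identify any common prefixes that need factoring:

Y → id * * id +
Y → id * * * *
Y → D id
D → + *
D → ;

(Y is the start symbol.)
Yes, Y has productions with common prefix 'id * *'

Left-factoring is needed when two productions for the same non-terminal
share a common prefix on the right-hand side.

Productions for Y:
  Y → id * * id +
  Y → id * * * *
  Y → D id
Productions for D:
  D → + *
  D → ;

Found common prefix 'id * *' in productions for Y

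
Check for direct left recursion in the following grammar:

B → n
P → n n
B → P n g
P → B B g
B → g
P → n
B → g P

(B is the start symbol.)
No direct left recursion

Direct left recursion occurs when N → N α for some non-terminal N (the right-hand side begins with the left-hand side itself).

B → n: starts with n
P → n n: starts with n
B → P n g: starts with P
P → B B g: starts with B
B → g: starts with g
P → n: starts with n
B → g P: starts with g

No direct left recursion found.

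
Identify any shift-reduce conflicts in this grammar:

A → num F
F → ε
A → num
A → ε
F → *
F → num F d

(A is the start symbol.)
Yes — I0: [A → .] vs [A → . num]; I2: [A → num .] vs [F → . *]; I5: [F → .] vs [F → . *]

A shift-reduce conflict occurs when an LR(0) state has both:
  - a complete (reduce) item [A → α .] (dot at the end), and
  - a shift item [B → β . c γ] (dot before a terminal).

Augment with A' → A and build the canonical LR(0) collection (I0 = CLOSURE({[A' → . A]}), then GOTO on every symbol after a dot until no new states appear). It has 8 states:
  I0: { [A → . num F], [A → . num], [A → .], [A' → . A] }  — shift, reduce
  I1: { [A' → A .] }  — accept
  I2: { [A → num . F], [A → num .], [F → . *], [F → . num F d], [F → .] }  — shift, 2 reduces
  I3: { [F → * .] }  — reduce
  I4: { [A → num F .] }  — reduce
  I5: { [F → . *], [F → . num F d], [F → .], [F → num . F d] }  — shift, reduce
  I6: { [F → num F . d] }  — shift
  I7: { [F → num F d .] }  — reduce

I0 contains reduce item [A → .] and shift items [A → . num], [A → . num F] — shift-reduce conflict.
I2 contains reduce items [A → num .], [F → .] and shift items [F → . *], [F → . num F d] — shift-reduce conflict.
I5 contains reduce item [F → .] and shift items [F → . *], [F → . num F d] — shift-reduce conflict.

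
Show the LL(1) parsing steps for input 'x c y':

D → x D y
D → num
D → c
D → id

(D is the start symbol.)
Stack is shown with the top on the left.

Stack    Input    Action
------------------------
D $      x c y $  output D → x D y
x D y $  x c y $  match 'x'
D y $    c y $    output D → c
c y $    c y $    match 'c'
y $      y $      match 'y'
$        $        accept

The string is accepted.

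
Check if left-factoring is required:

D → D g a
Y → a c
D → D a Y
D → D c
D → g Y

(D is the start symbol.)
Yes, D has productions with common prefix 'D'

Left-factoring is needed when two productions for the same non-terminal
share a common prefix on the right-hand side.

Productions for D:
  D → D g a
  D → D a Y
  D → D c
  D → g Y

Found common prefix 'D' in productions for D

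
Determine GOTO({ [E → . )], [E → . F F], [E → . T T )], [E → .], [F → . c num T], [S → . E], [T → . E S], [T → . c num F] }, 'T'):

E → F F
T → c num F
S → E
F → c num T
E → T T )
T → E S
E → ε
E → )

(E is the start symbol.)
{ [E → . )], [E → . F F], [E → . T T )], [E → .], [E → T . T )], [F → . c num T], [T → . E S], [T → . c num F] }

GOTO(I, 'T') = CLOSURE({ [A → αX.β] : [A → α.Xβ] ∈ I, X = 'T' })

Items with dot before 'T', with the dot advanced:
  [E → . T T )] → [E → T . T )]
Closure of the advanced items:
  [E → T . T )] has the dot before T: add [T → . c num F], [T → . E S]
  [T → . E S] has the dot before E: add [E → . F F], [E → . T T )], [E → .], [E → . )]
  [E → . F F] has the dot before F: add [F → . c num T]

GOTO = { [E → . )], [E → . F F], [E → . T T )], [E → .], [E → T . T )], [F → . c num T], [T → . E S], [T → . c num F] }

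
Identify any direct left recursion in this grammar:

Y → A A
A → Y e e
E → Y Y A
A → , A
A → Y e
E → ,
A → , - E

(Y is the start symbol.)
Direct left recursion occurs when N → N α for some non-terminal N (the right-hand side begins with the left-hand side itself).

Y → A A: starts with A
A → Y e e: starts with Y
E → Y Y A: starts with Y
A → , A: starts with ','
A → Y e: starts with Y
E → ,: starts with ','
A → , - E: starts with ','

No direct left recursion found.

Answer: No direct left recursion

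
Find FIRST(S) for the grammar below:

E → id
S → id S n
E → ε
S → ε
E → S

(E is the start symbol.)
From S → id S n:
  - id is a terminal: add 'id' and stop
From S → ε:
  - ε-production, so ε ∈ FIRST(S)

Collecting: FIRST(S) = { 'id', ε }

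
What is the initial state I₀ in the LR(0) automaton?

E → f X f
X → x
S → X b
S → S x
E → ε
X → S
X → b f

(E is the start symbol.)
{ [E → . f X f], [E → .], [E' → . E] }

First, augment the grammar with E' → E
I₀ = CLOSURE({ [E' → . E] }):
  [E' → . E] has the dot before E: add [E → . f X f], [E → .]
No further items can be added.

I₀ = { [E → . f X f], [E → .], [E' → . E] }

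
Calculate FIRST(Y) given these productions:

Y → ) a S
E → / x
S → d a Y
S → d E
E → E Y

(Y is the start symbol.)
{ ')' }

To compute FIRST(Y), examine every production with Y on the left-hand side, reading each right-hand side left to right until a non-nullable symbol is reached.

From Y → ) a S:
  - ')' is a terminal: add ')' and stop

Collecting: FIRST(Y) = { ')' }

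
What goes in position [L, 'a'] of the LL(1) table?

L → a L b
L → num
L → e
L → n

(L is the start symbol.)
To find M[L, 'a'], we find productions for L where 'a' is in the predict set (PREDICT(N → α) = (FIRST(α) \ {ε}) ∪ (FOLLOW(N) if α ⇒* ε)).

L → a L b: PREDICT = { 'a' }
  'a' is in predict set, so this production goes in M[L, 'a']
L → num: PREDICT = { 'num' }
L → e: PREDICT = { 'e' }
L → n: PREDICT = { 'n' }

M[L, 'a'] = L → a L b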